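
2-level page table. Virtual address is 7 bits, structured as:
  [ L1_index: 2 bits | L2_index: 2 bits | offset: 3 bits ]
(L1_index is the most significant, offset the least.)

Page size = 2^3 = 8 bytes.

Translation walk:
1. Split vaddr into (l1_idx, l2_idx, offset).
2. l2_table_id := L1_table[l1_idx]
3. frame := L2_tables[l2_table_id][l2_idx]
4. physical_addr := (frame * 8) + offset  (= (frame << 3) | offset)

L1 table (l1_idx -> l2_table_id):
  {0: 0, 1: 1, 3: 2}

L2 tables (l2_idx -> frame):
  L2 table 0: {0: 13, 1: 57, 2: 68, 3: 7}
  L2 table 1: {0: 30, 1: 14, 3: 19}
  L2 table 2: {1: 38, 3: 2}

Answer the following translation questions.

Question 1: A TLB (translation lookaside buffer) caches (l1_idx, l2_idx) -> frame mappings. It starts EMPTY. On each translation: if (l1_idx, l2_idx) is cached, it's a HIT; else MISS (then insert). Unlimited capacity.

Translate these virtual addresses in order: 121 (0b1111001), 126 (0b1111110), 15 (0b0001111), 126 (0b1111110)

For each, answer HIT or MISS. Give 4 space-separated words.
vaddr=121: (3,3) not in TLB -> MISS, insert
vaddr=126: (3,3) in TLB -> HIT
vaddr=15: (0,1) not in TLB -> MISS, insert
vaddr=126: (3,3) in TLB -> HIT

Answer: MISS HIT MISS HIT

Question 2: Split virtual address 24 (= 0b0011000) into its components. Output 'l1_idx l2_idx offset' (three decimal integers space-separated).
vaddr = 24 = 0b0011000
  top 2 bits -> l1_idx = 0
  next 2 bits -> l2_idx = 3
  bottom 3 bits -> offset = 0

Answer: 0 3 0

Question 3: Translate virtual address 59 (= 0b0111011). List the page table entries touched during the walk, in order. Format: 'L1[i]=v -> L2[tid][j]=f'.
vaddr = 59 = 0b0111011
Split: l1_idx=1, l2_idx=3, offset=3

Answer: L1[1]=1 -> L2[1][3]=19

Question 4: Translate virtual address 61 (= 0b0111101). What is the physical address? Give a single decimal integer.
vaddr = 61 = 0b0111101
Split: l1_idx=1, l2_idx=3, offset=5
L1[1] = 1
L2[1][3] = 19
paddr = 19 * 8 + 5 = 157

Answer: 157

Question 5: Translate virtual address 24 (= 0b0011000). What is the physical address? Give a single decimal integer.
Answer: 56

Derivation:
vaddr = 24 = 0b0011000
Split: l1_idx=0, l2_idx=3, offset=0
L1[0] = 0
L2[0][3] = 7
paddr = 7 * 8 + 0 = 56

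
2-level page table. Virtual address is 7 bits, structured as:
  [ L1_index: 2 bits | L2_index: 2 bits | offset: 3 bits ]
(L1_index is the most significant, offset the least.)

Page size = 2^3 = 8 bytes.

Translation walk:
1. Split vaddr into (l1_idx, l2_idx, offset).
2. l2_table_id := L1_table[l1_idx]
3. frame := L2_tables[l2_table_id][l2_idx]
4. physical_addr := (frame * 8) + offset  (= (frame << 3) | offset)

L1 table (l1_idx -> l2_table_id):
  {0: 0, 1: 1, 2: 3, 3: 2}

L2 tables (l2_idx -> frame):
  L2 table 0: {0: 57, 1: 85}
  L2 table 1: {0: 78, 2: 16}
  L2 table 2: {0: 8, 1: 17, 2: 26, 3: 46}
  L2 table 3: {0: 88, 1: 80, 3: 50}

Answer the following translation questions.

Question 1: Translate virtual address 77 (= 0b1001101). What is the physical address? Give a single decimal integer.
Answer: 645

Derivation:
vaddr = 77 = 0b1001101
Split: l1_idx=2, l2_idx=1, offset=5
L1[2] = 3
L2[3][1] = 80
paddr = 80 * 8 + 5 = 645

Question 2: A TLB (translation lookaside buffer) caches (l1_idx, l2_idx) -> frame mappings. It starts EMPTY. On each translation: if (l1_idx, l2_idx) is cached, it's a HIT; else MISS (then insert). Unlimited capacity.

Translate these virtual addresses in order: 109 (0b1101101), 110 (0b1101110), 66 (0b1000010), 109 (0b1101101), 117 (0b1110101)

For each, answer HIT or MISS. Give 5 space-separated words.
Answer: MISS HIT MISS HIT MISS

Derivation:
vaddr=109: (3,1) not in TLB -> MISS, insert
vaddr=110: (3,1) in TLB -> HIT
vaddr=66: (2,0) not in TLB -> MISS, insert
vaddr=109: (3,1) in TLB -> HIT
vaddr=117: (3,2) not in TLB -> MISS, insert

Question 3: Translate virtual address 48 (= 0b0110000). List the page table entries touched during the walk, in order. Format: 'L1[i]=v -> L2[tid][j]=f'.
Answer: L1[1]=1 -> L2[1][2]=16

Derivation:
vaddr = 48 = 0b0110000
Split: l1_idx=1, l2_idx=2, offset=0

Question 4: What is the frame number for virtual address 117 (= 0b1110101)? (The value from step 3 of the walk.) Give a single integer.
Answer: 26

Derivation:
vaddr = 117: l1_idx=3, l2_idx=2
L1[3] = 2; L2[2][2] = 26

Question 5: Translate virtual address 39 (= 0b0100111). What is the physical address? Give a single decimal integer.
Answer: 631

Derivation:
vaddr = 39 = 0b0100111
Split: l1_idx=1, l2_idx=0, offset=7
L1[1] = 1
L2[1][0] = 78
paddr = 78 * 8 + 7 = 631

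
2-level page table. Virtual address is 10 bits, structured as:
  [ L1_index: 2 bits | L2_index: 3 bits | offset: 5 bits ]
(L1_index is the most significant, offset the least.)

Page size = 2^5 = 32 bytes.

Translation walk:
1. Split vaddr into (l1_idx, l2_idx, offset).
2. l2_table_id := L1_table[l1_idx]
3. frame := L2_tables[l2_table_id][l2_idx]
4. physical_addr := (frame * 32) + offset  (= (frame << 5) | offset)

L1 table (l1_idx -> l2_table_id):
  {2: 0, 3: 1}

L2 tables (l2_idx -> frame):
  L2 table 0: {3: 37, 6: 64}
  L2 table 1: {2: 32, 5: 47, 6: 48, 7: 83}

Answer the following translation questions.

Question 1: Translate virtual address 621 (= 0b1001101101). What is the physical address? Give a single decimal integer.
Answer: 1197

Derivation:
vaddr = 621 = 0b1001101101
Split: l1_idx=2, l2_idx=3, offset=13
L1[2] = 0
L2[0][3] = 37
paddr = 37 * 32 + 13 = 1197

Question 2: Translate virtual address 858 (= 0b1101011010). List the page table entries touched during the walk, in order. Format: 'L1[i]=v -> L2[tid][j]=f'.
Answer: L1[3]=1 -> L2[1][2]=32

Derivation:
vaddr = 858 = 0b1101011010
Split: l1_idx=3, l2_idx=2, offset=26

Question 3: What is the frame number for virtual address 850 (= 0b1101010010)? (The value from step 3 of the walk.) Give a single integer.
Answer: 32

Derivation:
vaddr = 850: l1_idx=3, l2_idx=2
L1[3] = 1; L2[1][2] = 32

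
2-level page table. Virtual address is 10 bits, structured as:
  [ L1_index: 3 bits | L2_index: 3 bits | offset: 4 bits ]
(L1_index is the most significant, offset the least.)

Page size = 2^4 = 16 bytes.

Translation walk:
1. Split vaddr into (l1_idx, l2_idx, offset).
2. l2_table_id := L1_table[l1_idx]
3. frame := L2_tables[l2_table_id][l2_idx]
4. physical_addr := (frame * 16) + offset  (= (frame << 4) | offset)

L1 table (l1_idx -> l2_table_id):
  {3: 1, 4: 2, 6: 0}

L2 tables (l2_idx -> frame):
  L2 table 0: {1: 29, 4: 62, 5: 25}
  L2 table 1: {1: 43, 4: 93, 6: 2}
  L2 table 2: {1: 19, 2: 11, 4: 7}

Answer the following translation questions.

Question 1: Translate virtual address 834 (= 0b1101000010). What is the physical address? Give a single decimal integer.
Answer: 994

Derivation:
vaddr = 834 = 0b1101000010
Split: l1_idx=6, l2_idx=4, offset=2
L1[6] = 0
L2[0][4] = 62
paddr = 62 * 16 + 2 = 994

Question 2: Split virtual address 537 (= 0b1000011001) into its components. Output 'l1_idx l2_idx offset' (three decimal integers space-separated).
Answer: 4 1 9

Derivation:
vaddr = 537 = 0b1000011001
  top 3 bits -> l1_idx = 4
  next 3 bits -> l2_idx = 1
  bottom 4 bits -> offset = 9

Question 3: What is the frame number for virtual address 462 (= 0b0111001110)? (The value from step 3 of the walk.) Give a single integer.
vaddr = 462: l1_idx=3, l2_idx=4
L1[3] = 1; L2[1][4] = 93

Answer: 93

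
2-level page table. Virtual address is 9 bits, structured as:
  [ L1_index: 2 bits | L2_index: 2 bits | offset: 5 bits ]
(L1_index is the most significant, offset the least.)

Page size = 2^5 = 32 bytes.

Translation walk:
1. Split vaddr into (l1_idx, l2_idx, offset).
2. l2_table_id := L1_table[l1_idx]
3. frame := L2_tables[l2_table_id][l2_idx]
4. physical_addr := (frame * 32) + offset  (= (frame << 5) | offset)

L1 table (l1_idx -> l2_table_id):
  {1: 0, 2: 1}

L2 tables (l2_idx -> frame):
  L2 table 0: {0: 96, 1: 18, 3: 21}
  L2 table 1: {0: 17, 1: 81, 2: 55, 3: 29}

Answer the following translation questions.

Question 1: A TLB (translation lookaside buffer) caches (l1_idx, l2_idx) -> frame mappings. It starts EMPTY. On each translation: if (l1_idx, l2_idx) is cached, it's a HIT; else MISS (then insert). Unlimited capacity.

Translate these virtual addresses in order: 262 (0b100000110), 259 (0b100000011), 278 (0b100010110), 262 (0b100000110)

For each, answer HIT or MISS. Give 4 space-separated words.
Answer: MISS HIT HIT HIT

Derivation:
vaddr=262: (2,0) not in TLB -> MISS, insert
vaddr=259: (2,0) in TLB -> HIT
vaddr=278: (2,0) in TLB -> HIT
vaddr=262: (2,0) in TLB -> HIT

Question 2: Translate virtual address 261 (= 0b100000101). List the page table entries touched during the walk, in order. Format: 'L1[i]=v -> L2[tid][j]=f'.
Answer: L1[2]=1 -> L2[1][0]=17

Derivation:
vaddr = 261 = 0b100000101
Split: l1_idx=2, l2_idx=0, offset=5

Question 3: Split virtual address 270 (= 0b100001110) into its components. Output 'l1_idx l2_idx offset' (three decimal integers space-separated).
Answer: 2 0 14

Derivation:
vaddr = 270 = 0b100001110
  top 2 bits -> l1_idx = 2
  next 2 bits -> l2_idx = 0
  bottom 5 bits -> offset = 14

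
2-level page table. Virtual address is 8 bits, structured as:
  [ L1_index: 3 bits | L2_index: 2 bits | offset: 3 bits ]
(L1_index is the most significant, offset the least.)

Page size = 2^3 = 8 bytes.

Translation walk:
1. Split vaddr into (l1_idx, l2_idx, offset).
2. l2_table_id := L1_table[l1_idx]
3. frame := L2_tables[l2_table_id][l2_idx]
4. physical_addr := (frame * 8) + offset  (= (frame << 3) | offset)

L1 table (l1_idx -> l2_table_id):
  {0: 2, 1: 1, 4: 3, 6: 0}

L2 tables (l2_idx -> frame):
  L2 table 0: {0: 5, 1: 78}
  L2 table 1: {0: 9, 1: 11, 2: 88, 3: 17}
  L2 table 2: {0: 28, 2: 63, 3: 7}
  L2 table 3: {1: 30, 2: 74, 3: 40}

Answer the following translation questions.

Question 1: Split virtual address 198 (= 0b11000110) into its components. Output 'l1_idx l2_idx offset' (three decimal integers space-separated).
Answer: 6 0 6

Derivation:
vaddr = 198 = 0b11000110
  top 3 bits -> l1_idx = 6
  next 2 bits -> l2_idx = 0
  bottom 3 bits -> offset = 6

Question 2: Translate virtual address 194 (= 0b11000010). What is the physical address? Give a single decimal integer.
Answer: 42

Derivation:
vaddr = 194 = 0b11000010
Split: l1_idx=6, l2_idx=0, offset=2
L1[6] = 0
L2[0][0] = 5
paddr = 5 * 8 + 2 = 42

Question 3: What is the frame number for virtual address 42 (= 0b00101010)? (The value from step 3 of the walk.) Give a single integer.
vaddr = 42: l1_idx=1, l2_idx=1
L1[1] = 1; L2[1][1] = 11

Answer: 11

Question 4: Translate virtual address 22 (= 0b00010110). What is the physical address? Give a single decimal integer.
Answer: 510

Derivation:
vaddr = 22 = 0b00010110
Split: l1_idx=0, l2_idx=2, offset=6
L1[0] = 2
L2[2][2] = 63
paddr = 63 * 8 + 6 = 510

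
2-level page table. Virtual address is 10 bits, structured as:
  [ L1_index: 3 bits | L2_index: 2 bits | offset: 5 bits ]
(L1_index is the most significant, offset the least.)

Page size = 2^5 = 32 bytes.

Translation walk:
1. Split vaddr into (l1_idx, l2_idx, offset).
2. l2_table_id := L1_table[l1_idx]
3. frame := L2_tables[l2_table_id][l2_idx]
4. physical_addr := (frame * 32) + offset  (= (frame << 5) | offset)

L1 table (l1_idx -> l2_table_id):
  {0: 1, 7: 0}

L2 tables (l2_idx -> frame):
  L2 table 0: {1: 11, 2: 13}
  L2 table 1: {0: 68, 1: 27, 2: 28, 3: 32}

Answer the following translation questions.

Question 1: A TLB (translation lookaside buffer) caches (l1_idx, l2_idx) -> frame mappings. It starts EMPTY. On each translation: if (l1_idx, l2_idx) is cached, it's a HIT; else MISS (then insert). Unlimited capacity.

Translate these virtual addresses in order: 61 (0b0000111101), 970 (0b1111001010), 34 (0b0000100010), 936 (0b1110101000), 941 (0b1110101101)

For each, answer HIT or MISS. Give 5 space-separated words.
vaddr=61: (0,1) not in TLB -> MISS, insert
vaddr=970: (7,2) not in TLB -> MISS, insert
vaddr=34: (0,1) in TLB -> HIT
vaddr=936: (7,1) not in TLB -> MISS, insert
vaddr=941: (7,1) in TLB -> HIT

Answer: MISS MISS HIT MISS HIT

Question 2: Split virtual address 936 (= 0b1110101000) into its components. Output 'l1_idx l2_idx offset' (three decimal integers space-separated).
Answer: 7 1 8

Derivation:
vaddr = 936 = 0b1110101000
  top 3 bits -> l1_idx = 7
  next 2 bits -> l2_idx = 1
  bottom 5 bits -> offset = 8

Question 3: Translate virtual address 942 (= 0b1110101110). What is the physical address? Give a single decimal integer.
Answer: 366

Derivation:
vaddr = 942 = 0b1110101110
Split: l1_idx=7, l2_idx=1, offset=14
L1[7] = 0
L2[0][1] = 11
paddr = 11 * 32 + 14 = 366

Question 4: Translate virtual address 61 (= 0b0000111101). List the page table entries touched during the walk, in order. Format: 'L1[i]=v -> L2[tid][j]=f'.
vaddr = 61 = 0b0000111101
Split: l1_idx=0, l2_idx=1, offset=29

Answer: L1[0]=1 -> L2[1][1]=27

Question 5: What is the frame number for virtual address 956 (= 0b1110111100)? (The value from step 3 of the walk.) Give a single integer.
vaddr = 956: l1_idx=7, l2_idx=1
L1[7] = 0; L2[0][1] = 11

Answer: 11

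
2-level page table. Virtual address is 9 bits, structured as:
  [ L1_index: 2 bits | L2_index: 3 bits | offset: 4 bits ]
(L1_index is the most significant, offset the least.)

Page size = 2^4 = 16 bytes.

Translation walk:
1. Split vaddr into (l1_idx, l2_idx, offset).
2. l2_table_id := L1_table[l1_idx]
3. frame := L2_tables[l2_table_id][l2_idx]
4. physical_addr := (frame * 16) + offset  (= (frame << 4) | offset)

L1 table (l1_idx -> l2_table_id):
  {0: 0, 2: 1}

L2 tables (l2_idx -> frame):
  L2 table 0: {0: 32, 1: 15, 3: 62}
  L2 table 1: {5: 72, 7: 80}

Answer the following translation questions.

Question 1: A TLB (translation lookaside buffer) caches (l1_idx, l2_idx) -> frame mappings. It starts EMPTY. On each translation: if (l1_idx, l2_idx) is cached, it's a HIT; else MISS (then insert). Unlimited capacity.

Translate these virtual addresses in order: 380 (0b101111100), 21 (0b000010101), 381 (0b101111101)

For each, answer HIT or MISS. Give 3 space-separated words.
vaddr=380: (2,7) not in TLB -> MISS, insert
vaddr=21: (0,1) not in TLB -> MISS, insert
vaddr=381: (2,7) in TLB -> HIT

Answer: MISS MISS HIT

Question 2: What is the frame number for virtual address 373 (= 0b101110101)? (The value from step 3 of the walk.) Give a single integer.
vaddr = 373: l1_idx=2, l2_idx=7
L1[2] = 1; L2[1][7] = 80

Answer: 80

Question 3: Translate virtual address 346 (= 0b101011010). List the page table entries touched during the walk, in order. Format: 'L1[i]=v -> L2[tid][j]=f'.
vaddr = 346 = 0b101011010
Split: l1_idx=2, l2_idx=5, offset=10

Answer: L1[2]=1 -> L2[1][5]=72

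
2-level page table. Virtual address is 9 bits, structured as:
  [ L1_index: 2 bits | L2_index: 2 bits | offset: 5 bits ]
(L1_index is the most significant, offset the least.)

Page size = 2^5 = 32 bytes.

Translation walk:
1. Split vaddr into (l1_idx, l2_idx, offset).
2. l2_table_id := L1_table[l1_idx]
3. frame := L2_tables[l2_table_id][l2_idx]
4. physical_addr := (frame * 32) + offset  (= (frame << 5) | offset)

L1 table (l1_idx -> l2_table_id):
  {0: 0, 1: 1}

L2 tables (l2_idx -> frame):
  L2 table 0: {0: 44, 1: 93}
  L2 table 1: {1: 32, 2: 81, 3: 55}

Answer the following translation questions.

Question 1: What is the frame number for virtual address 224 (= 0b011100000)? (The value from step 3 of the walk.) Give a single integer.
Answer: 55

Derivation:
vaddr = 224: l1_idx=1, l2_idx=3
L1[1] = 1; L2[1][3] = 55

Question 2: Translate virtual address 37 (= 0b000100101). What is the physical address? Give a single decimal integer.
Answer: 2981

Derivation:
vaddr = 37 = 0b000100101
Split: l1_idx=0, l2_idx=1, offset=5
L1[0] = 0
L2[0][1] = 93
paddr = 93 * 32 + 5 = 2981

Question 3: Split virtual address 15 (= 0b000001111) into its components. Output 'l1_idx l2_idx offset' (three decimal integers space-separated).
Answer: 0 0 15

Derivation:
vaddr = 15 = 0b000001111
  top 2 bits -> l1_idx = 0
  next 2 bits -> l2_idx = 0
  bottom 5 bits -> offset = 15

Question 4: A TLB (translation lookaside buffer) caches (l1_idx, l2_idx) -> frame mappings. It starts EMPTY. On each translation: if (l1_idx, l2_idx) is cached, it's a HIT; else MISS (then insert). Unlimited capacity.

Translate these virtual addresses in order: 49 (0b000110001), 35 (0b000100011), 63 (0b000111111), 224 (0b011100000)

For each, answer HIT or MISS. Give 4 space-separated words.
vaddr=49: (0,1) not in TLB -> MISS, insert
vaddr=35: (0,1) in TLB -> HIT
vaddr=63: (0,1) in TLB -> HIT
vaddr=224: (1,3) not in TLB -> MISS, insert

Answer: MISS HIT HIT MISS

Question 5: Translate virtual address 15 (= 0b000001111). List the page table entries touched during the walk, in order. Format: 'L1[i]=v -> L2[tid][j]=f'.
vaddr = 15 = 0b000001111
Split: l1_idx=0, l2_idx=0, offset=15

Answer: L1[0]=0 -> L2[0][0]=44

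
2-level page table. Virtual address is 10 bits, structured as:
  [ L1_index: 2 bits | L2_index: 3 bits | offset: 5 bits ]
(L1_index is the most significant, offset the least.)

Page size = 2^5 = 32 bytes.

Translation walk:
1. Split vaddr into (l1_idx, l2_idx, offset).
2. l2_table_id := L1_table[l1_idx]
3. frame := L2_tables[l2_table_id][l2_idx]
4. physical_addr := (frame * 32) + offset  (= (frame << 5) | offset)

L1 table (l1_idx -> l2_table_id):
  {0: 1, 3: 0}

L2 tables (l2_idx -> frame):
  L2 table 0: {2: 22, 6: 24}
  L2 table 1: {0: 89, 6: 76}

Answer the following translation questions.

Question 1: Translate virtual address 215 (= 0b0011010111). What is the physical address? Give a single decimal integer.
Answer: 2455

Derivation:
vaddr = 215 = 0b0011010111
Split: l1_idx=0, l2_idx=6, offset=23
L1[0] = 1
L2[1][6] = 76
paddr = 76 * 32 + 23 = 2455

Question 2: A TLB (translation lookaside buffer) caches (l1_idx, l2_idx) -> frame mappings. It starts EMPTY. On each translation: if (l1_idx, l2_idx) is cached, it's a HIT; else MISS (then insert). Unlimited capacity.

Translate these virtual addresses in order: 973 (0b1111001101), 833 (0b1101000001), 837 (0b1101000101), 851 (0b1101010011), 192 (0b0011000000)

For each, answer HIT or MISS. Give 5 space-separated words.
Answer: MISS MISS HIT HIT MISS

Derivation:
vaddr=973: (3,6) not in TLB -> MISS, insert
vaddr=833: (3,2) not in TLB -> MISS, insert
vaddr=837: (3,2) in TLB -> HIT
vaddr=851: (3,2) in TLB -> HIT
vaddr=192: (0,6) not in TLB -> MISS, insert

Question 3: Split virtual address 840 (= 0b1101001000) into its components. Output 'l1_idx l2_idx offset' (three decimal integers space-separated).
Answer: 3 2 8

Derivation:
vaddr = 840 = 0b1101001000
  top 2 bits -> l1_idx = 3
  next 3 bits -> l2_idx = 2
  bottom 5 bits -> offset = 8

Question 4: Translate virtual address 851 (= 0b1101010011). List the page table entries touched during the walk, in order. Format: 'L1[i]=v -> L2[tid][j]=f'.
vaddr = 851 = 0b1101010011
Split: l1_idx=3, l2_idx=2, offset=19

Answer: L1[3]=0 -> L2[0][2]=22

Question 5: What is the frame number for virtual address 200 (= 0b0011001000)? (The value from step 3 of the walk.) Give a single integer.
vaddr = 200: l1_idx=0, l2_idx=6
L1[0] = 1; L2[1][6] = 76

Answer: 76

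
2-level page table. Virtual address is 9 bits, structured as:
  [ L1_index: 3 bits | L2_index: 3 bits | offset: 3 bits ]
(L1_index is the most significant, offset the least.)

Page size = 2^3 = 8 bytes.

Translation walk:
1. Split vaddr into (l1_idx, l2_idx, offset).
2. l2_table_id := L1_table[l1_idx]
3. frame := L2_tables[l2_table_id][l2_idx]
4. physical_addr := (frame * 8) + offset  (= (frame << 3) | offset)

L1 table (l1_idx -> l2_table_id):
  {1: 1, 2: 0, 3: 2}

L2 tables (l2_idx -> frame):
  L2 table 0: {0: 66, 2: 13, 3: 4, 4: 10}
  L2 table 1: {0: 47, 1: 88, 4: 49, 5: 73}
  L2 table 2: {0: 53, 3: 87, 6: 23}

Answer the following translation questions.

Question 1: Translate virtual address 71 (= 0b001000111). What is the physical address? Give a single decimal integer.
Answer: 383

Derivation:
vaddr = 71 = 0b001000111
Split: l1_idx=1, l2_idx=0, offset=7
L1[1] = 1
L2[1][0] = 47
paddr = 47 * 8 + 7 = 383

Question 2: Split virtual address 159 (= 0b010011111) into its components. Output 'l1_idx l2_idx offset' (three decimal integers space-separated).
Answer: 2 3 7

Derivation:
vaddr = 159 = 0b010011111
  top 3 bits -> l1_idx = 2
  next 3 bits -> l2_idx = 3
  bottom 3 bits -> offset = 7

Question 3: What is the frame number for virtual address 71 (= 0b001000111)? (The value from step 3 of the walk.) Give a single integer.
Answer: 47

Derivation:
vaddr = 71: l1_idx=1, l2_idx=0
L1[1] = 1; L2[1][0] = 47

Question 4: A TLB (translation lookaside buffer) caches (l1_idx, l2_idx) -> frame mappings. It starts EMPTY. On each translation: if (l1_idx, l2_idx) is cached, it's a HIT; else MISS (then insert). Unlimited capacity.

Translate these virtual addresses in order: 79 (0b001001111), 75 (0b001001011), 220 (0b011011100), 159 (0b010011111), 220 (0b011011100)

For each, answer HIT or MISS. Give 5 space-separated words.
vaddr=79: (1,1) not in TLB -> MISS, insert
vaddr=75: (1,1) in TLB -> HIT
vaddr=220: (3,3) not in TLB -> MISS, insert
vaddr=159: (2,3) not in TLB -> MISS, insert
vaddr=220: (3,3) in TLB -> HIT

Answer: MISS HIT MISS MISS HIT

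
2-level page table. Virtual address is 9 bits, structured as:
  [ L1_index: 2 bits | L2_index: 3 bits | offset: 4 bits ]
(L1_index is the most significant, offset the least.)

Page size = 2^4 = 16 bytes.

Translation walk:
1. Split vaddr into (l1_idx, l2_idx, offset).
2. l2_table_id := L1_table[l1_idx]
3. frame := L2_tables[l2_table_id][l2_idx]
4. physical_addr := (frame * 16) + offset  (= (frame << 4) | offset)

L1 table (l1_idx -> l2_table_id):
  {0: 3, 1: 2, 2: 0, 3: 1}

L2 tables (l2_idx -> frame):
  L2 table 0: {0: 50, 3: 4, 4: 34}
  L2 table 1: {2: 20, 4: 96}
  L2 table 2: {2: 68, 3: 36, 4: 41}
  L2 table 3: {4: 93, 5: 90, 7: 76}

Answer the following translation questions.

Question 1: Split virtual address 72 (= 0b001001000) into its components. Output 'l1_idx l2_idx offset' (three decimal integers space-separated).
Answer: 0 4 8

Derivation:
vaddr = 72 = 0b001001000
  top 2 bits -> l1_idx = 0
  next 3 bits -> l2_idx = 4
  bottom 4 bits -> offset = 8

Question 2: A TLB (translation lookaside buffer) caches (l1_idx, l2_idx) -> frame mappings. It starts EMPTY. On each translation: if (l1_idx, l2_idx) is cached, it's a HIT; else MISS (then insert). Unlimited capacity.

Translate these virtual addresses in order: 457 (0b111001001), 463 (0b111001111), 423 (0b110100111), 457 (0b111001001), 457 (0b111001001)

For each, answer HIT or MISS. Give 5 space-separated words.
Answer: MISS HIT MISS HIT HIT

Derivation:
vaddr=457: (3,4) not in TLB -> MISS, insert
vaddr=463: (3,4) in TLB -> HIT
vaddr=423: (3,2) not in TLB -> MISS, insert
vaddr=457: (3,4) in TLB -> HIT
vaddr=457: (3,4) in TLB -> HIT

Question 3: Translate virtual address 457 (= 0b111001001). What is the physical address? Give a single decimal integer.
vaddr = 457 = 0b111001001
Split: l1_idx=3, l2_idx=4, offset=9
L1[3] = 1
L2[1][4] = 96
paddr = 96 * 16 + 9 = 1545

Answer: 1545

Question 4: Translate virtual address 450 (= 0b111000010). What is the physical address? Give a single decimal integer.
Answer: 1538

Derivation:
vaddr = 450 = 0b111000010
Split: l1_idx=3, l2_idx=4, offset=2
L1[3] = 1
L2[1][4] = 96
paddr = 96 * 16 + 2 = 1538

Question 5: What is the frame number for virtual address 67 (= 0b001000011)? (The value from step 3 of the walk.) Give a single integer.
Answer: 93

Derivation:
vaddr = 67: l1_idx=0, l2_idx=4
L1[0] = 3; L2[3][4] = 93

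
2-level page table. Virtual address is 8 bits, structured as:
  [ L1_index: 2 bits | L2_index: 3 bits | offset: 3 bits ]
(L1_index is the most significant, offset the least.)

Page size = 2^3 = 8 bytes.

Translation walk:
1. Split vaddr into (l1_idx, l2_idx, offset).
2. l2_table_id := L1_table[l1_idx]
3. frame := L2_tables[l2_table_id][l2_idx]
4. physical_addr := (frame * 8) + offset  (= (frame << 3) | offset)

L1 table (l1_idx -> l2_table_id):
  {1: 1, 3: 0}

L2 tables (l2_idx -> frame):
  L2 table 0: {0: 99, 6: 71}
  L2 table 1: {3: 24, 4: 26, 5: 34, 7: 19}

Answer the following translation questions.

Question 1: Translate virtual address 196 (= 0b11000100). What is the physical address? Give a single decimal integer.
Answer: 796

Derivation:
vaddr = 196 = 0b11000100
Split: l1_idx=3, l2_idx=0, offset=4
L1[3] = 0
L2[0][0] = 99
paddr = 99 * 8 + 4 = 796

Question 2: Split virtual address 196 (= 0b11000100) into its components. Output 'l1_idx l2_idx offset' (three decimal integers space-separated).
Answer: 3 0 4

Derivation:
vaddr = 196 = 0b11000100
  top 2 bits -> l1_idx = 3
  next 3 bits -> l2_idx = 0
  bottom 3 bits -> offset = 4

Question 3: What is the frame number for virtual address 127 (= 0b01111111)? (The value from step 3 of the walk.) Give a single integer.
vaddr = 127: l1_idx=1, l2_idx=7
L1[1] = 1; L2[1][7] = 19

Answer: 19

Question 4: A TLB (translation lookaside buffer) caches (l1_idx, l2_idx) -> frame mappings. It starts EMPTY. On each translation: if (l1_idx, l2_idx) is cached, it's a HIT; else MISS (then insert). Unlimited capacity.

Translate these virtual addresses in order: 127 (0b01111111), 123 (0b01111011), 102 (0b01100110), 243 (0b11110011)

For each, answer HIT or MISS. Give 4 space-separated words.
vaddr=127: (1,7) not in TLB -> MISS, insert
vaddr=123: (1,7) in TLB -> HIT
vaddr=102: (1,4) not in TLB -> MISS, insert
vaddr=243: (3,6) not in TLB -> MISS, insert

Answer: MISS HIT MISS MISS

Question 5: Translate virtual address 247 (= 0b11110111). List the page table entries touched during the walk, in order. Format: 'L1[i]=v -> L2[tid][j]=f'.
vaddr = 247 = 0b11110111
Split: l1_idx=3, l2_idx=6, offset=7

Answer: L1[3]=0 -> L2[0][6]=71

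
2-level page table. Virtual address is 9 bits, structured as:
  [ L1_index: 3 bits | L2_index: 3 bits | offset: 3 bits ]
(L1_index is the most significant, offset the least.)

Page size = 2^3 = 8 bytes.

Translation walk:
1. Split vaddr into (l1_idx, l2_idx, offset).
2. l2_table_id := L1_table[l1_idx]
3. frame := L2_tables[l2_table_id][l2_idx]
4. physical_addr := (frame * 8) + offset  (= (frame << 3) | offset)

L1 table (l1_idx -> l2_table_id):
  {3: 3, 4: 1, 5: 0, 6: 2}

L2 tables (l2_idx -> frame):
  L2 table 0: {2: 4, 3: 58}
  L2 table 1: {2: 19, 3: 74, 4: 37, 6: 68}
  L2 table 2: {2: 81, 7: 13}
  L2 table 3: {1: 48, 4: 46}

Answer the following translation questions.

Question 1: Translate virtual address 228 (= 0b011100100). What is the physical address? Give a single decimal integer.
Answer: 372

Derivation:
vaddr = 228 = 0b011100100
Split: l1_idx=3, l2_idx=4, offset=4
L1[3] = 3
L2[3][4] = 46
paddr = 46 * 8 + 4 = 372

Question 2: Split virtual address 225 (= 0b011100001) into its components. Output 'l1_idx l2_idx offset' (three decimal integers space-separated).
Answer: 3 4 1

Derivation:
vaddr = 225 = 0b011100001
  top 3 bits -> l1_idx = 3
  next 3 bits -> l2_idx = 4
  bottom 3 bits -> offset = 1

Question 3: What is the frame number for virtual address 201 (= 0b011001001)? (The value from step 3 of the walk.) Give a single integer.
vaddr = 201: l1_idx=3, l2_idx=1
L1[3] = 3; L2[3][1] = 48

Answer: 48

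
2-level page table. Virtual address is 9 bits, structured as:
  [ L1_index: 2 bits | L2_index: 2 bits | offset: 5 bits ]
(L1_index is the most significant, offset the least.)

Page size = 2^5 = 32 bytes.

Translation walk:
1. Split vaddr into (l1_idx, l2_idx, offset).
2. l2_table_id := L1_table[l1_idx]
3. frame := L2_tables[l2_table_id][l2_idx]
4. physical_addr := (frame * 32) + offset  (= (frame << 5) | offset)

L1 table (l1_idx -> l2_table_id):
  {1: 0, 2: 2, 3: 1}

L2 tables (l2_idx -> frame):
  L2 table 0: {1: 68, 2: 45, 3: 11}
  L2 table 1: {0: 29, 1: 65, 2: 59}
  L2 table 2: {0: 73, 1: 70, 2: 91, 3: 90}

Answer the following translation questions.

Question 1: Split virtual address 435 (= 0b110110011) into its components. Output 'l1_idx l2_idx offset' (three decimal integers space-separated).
Answer: 3 1 19

Derivation:
vaddr = 435 = 0b110110011
  top 2 bits -> l1_idx = 3
  next 2 bits -> l2_idx = 1
  bottom 5 bits -> offset = 19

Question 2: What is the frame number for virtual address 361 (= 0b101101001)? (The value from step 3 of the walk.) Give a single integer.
Answer: 90

Derivation:
vaddr = 361: l1_idx=2, l2_idx=3
L1[2] = 2; L2[2][3] = 90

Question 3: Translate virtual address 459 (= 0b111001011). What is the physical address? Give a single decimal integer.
Answer: 1899

Derivation:
vaddr = 459 = 0b111001011
Split: l1_idx=3, l2_idx=2, offset=11
L1[3] = 1
L2[1][2] = 59
paddr = 59 * 32 + 11 = 1899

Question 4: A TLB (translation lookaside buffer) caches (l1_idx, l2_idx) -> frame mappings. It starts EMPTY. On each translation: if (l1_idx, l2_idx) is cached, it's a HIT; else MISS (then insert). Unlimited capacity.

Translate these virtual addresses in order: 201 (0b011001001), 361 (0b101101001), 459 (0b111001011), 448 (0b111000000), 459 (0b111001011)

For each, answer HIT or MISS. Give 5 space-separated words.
Answer: MISS MISS MISS HIT HIT

Derivation:
vaddr=201: (1,2) not in TLB -> MISS, insert
vaddr=361: (2,3) not in TLB -> MISS, insert
vaddr=459: (3,2) not in TLB -> MISS, insert
vaddr=448: (3,2) in TLB -> HIT
vaddr=459: (3,2) in TLB -> HIT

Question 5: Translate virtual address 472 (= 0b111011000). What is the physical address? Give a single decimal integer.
Answer: 1912

Derivation:
vaddr = 472 = 0b111011000
Split: l1_idx=3, l2_idx=2, offset=24
L1[3] = 1
L2[1][2] = 59
paddr = 59 * 32 + 24 = 1912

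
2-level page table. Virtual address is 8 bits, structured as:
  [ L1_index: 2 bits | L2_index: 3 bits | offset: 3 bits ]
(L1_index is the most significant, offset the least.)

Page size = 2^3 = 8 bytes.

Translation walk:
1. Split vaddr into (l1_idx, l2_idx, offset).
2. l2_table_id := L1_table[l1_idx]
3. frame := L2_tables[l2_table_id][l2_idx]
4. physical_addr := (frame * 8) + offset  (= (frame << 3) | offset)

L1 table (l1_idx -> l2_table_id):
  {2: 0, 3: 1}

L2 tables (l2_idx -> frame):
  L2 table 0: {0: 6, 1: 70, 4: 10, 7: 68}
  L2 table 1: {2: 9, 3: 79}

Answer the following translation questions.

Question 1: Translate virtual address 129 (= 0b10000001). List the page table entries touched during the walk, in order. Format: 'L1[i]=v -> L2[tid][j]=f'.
Answer: L1[2]=0 -> L2[0][0]=6

Derivation:
vaddr = 129 = 0b10000001
Split: l1_idx=2, l2_idx=0, offset=1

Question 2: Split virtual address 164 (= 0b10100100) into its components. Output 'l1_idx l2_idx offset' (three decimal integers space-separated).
Answer: 2 4 4

Derivation:
vaddr = 164 = 0b10100100
  top 2 bits -> l1_idx = 2
  next 3 bits -> l2_idx = 4
  bottom 3 bits -> offset = 4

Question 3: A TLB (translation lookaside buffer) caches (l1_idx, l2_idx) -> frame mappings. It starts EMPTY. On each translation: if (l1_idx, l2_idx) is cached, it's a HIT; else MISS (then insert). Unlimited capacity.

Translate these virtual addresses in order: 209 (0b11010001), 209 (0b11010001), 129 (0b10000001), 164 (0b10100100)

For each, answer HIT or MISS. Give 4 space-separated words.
vaddr=209: (3,2) not in TLB -> MISS, insert
vaddr=209: (3,2) in TLB -> HIT
vaddr=129: (2,0) not in TLB -> MISS, insert
vaddr=164: (2,4) not in TLB -> MISS, insert

Answer: MISS HIT MISS MISS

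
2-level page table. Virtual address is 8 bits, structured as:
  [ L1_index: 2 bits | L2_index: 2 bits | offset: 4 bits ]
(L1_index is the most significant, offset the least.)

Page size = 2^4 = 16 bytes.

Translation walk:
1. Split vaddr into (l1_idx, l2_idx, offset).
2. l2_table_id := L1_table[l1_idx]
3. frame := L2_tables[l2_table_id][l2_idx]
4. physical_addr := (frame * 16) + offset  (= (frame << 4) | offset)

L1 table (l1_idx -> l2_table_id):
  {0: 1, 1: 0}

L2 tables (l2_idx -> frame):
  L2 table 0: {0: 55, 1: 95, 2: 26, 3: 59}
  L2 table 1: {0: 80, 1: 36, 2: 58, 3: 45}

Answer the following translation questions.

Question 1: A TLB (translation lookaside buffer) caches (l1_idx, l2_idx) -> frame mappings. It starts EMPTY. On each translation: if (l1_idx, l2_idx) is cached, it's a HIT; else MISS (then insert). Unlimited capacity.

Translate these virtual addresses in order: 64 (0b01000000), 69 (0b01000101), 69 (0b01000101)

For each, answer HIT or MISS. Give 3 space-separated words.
vaddr=64: (1,0) not in TLB -> MISS, insert
vaddr=69: (1,0) in TLB -> HIT
vaddr=69: (1,0) in TLB -> HIT

Answer: MISS HIT HIT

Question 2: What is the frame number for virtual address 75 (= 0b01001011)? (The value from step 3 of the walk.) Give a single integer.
Answer: 55

Derivation:
vaddr = 75: l1_idx=1, l2_idx=0
L1[1] = 0; L2[0][0] = 55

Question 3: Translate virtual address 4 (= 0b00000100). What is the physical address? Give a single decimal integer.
vaddr = 4 = 0b00000100
Split: l1_idx=0, l2_idx=0, offset=4
L1[0] = 1
L2[1][0] = 80
paddr = 80 * 16 + 4 = 1284

Answer: 1284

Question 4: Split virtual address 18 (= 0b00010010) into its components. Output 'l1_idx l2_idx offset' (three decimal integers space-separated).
Answer: 0 1 2

Derivation:
vaddr = 18 = 0b00010010
  top 2 bits -> l1_idx = 0
  next 2 bits -> l2_idx = 1
  bottom 4 bits -> offset = 2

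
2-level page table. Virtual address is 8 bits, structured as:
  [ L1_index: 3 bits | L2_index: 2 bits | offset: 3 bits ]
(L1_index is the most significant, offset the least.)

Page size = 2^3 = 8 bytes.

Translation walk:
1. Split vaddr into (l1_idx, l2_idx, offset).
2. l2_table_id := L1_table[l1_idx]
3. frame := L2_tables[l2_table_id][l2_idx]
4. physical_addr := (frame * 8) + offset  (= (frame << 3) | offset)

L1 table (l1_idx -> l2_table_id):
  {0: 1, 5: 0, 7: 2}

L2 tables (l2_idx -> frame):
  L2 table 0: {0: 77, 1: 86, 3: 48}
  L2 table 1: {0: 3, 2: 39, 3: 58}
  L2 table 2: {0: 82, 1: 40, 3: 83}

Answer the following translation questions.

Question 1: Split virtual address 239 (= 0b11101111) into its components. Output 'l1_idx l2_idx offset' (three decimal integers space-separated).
Answer: 7 1 7

Derivation:
vaddr = 239 = 0b11101111
  top 3 bits -> l1_idx = 7
  next 2 bits -> l2_idx = 1
  bottom 3 bits -> offset = 7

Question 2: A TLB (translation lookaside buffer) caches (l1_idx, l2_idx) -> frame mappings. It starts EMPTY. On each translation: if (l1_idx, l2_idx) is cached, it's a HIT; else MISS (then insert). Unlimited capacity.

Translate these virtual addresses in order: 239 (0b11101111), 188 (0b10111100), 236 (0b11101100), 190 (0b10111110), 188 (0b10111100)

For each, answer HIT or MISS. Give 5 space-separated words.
Answer: MISS MISS HIT HIT HIT

Derivation:
vaddr=239: (7,1) not in TLB -> MISS, insert
vaddr=188: (5,3) not in TLB -> MISS, insert
vaddr=236: (7,1) in TLB -> HIT
vaddr=190: (5,3) in TLB -> HIT
vaddr=188: (5,3) in TLB -> HIT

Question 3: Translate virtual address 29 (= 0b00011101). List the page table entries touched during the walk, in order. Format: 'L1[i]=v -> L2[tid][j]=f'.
Answer: L1[0]=1 -> L2[1][3]=58

Derivation:
vaddr = 29 = 0b00011101
Split: l1_idx=0, l2_idx=3, offset=5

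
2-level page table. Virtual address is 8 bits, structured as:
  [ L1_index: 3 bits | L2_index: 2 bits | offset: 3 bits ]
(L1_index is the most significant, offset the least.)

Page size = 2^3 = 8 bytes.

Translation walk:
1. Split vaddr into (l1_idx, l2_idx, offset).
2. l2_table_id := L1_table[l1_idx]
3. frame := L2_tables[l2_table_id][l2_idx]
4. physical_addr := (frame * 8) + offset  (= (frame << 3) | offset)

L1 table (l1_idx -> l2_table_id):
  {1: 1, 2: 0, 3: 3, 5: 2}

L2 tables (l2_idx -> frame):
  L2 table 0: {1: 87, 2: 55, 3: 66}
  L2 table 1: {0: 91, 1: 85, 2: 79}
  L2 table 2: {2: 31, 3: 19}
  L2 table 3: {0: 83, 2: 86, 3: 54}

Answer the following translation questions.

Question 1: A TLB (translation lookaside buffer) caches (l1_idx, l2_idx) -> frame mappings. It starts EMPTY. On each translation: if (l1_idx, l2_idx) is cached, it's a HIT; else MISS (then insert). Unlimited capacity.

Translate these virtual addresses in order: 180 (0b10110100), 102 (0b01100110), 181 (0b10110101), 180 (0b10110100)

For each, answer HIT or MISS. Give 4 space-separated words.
Answer: MISS MISS HIT HIT

Derivation:
vaddr=180: (5,2) not in TLB -> MISS, insert
vaddr=102: (3,0) not in TLB -> MISS, insert
vaddr=181: (5,2) in TLB -> HIT
vaddr=180: (5,2) in TLB -> HIT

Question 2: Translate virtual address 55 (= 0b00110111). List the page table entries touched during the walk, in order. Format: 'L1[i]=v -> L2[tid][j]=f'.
Answer: L1[1]=1 -> L2[1][2]=79

Derivation:
vaddr = 55 = 0b00110111
Split: l1_idx=1, l2_idx=2, offset=7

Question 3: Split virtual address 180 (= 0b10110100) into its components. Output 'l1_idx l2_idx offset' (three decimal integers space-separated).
Answer: 5 2 4

Derivation:
vaddr = 180 = 0b10110100
  top 3 bits -> l1_idx = 5
  next 2 bits -> l2_idx = 2
  bottom 3 bits -> offset = 4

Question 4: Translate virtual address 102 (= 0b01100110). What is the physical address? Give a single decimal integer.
vaddr = 102 = 0b01100110
Split: l1_idx=3, l2_idx=0, offset=6
L1[3] = 3
L2[3][0] = 83
paddr = 83 * 8 + 6 = 670

Answer: 670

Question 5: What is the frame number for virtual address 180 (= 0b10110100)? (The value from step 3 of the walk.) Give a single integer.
vaddr = 180: l1_idx=5, l2_idx=2
L1[5] = 2; L2[2][2] = 31

Answer: 31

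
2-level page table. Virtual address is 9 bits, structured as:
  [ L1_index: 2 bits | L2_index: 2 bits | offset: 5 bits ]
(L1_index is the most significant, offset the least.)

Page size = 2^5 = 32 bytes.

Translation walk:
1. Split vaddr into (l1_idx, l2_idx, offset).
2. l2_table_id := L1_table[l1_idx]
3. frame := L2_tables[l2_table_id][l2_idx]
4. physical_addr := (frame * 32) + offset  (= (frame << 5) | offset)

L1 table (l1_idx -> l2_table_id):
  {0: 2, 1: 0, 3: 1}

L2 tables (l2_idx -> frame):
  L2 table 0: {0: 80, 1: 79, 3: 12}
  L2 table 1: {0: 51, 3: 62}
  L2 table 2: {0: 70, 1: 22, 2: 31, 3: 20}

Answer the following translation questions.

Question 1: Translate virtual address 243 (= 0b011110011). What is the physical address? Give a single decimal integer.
vaddr = 243 = 0b011110011
Split: l1_idx=1, l2_idx=3, offset=19
L1[1] = 0
L2[0][3] = 12
paddr = 12 * 32 + 19 = 403

Answer: 403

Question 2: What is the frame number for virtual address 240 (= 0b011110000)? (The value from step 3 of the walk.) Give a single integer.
vaddr = 240: l1_idx=1, l2_idx=3
L1[1] = 0; L2[0][3] = 12

Answer: 12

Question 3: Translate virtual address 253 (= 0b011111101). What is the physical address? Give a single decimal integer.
Answer: 413

Derivation:
vaddr = 253 = 0b011111101
Split: l1_idx=1, l2_idx=3, offset=29
L1[1] = 0
L2[0][3] = 12
paddr = 12 * 32 + 29 = 413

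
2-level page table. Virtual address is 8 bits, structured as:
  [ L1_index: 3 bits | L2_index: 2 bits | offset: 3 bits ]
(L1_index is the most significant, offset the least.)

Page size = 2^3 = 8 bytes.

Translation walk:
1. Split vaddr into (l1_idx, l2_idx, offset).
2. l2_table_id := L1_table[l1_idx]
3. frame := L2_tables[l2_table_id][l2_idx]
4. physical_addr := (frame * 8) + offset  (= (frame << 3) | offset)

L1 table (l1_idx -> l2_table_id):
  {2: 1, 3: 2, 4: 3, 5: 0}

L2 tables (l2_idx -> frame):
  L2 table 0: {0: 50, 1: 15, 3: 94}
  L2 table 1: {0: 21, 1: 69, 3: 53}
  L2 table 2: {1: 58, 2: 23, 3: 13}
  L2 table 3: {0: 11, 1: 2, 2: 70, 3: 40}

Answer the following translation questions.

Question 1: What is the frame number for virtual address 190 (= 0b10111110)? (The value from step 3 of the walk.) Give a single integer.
vaddr = 190: l1_idx=5, l2_idx=3
L1[5] = 0; L2[0][3] = 94

Answer: 94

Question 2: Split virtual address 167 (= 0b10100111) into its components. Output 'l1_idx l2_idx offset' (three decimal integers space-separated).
vaddr = 167 = 0b10100111
  top 3 bits -> l1_idx = 5
  next 2 bits -> l2_idx = 0
  bottom 3 bits -> offset = 7

Answer: 5 0 7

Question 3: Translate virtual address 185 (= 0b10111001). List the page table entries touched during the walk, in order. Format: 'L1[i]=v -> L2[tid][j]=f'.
Answer: L1[5]=0 -> L2[0][3]=94

Derivation:
vaddr = 185 = 0b10111001
Split: l1_idx=5, l2_idx=3, offset=1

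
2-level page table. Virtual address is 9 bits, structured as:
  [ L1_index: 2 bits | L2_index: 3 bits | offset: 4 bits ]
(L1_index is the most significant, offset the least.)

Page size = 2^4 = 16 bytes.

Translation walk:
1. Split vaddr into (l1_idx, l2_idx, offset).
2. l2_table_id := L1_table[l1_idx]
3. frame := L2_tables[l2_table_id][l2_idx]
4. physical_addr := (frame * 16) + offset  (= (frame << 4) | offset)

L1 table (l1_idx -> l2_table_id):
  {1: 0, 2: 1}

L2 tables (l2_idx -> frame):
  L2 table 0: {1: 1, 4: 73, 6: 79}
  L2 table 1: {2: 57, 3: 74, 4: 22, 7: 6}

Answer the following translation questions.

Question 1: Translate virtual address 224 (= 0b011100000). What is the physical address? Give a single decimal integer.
Answer: 1264

Derivation:
vaddr = 224 = 0b011100000
Split: l1_idx=1, l2_idx=6, offset=0
L1[1] = 0
L2[0][6] = 79
paddr = 79 * 16 + 0 = 1264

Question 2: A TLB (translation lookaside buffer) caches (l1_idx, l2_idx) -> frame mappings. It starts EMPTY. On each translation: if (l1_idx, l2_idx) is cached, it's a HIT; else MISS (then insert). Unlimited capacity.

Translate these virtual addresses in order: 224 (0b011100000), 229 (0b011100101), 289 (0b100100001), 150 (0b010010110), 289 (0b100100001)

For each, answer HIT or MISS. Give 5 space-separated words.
Answer: MISS HIT MISS MISS HIT

Derivation:
vaddr=224: (1,6) not in TLB -> MISS, insert
vaddr=229: (1,6) in TLB -> HIT
vaddr=289: (2,2) not in TLB -> MISS, insert
vaddr=150: (1,1) not in TLB -> MISS, insert
vaddr=289: (2,2) in TLB -> HIT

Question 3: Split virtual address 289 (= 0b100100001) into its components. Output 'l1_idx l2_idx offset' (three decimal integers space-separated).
vaddr = 289 = 0b100100001
  top 2 bits -> l1_idx = 2
  next 3 bits -> l2_idx = 2
  bottom 4 bits -> offset = 1

Answer: 2 2 1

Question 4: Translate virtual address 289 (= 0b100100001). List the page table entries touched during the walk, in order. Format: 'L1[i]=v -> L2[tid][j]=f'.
vaddr = 289 = 0b100100001
Split: l1_idx=2, l2_idx=2, offset=1

Answer: L1[2]=1 -> L2[1][2]=57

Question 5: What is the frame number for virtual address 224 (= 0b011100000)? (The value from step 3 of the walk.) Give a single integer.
Answer: 79

Derivation:
vaddr = 224: l1_idx=1, l2_idx=6
L1[1] = 0; L2[0][6] = 79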